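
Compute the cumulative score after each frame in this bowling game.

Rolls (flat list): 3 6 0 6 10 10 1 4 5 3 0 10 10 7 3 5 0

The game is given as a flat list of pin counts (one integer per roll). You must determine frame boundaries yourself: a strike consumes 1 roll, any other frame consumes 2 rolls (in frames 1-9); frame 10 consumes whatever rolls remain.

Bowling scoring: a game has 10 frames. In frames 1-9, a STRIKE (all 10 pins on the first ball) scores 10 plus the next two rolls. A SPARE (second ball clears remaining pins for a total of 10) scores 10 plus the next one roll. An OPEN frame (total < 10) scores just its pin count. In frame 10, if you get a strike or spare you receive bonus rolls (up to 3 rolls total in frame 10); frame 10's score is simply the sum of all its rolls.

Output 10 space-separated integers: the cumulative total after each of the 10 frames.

Answer: 9 15 36 51 56 64 84 104 119 124

Derivation:
Frame 1: OPEN (3+6=9). Cumulative: 9
Frame 2: OPEN (0+6=6). Cumulative: 15
Frame 3: STRIKE. 10 + next two rolls (10+1) = 21. Cumulative: 36
Frame 4: STRIKE. 10 + next two rolls (1+4) = 15. Cumulative: 51
Frame 5: OPEN (1+4=5). Cumulative: 56
Frame 6: OPEN (5+3=8). Cumulative: 64
Frame 7: SPARE (0+10=10). 10 + next roll (10) = 20. Cumulative: 84
Frame 8: STRIKE. 10 + next two rolls (7+3) = 20. Cumulative: 104
Frame 9: SPARE (7+3=10). 10 + next roll (5) = 15. Cumulative: 119
Frame 10: OPEN. Sum of all frame-10 rolls (5+0) = 5. Cumulative: 124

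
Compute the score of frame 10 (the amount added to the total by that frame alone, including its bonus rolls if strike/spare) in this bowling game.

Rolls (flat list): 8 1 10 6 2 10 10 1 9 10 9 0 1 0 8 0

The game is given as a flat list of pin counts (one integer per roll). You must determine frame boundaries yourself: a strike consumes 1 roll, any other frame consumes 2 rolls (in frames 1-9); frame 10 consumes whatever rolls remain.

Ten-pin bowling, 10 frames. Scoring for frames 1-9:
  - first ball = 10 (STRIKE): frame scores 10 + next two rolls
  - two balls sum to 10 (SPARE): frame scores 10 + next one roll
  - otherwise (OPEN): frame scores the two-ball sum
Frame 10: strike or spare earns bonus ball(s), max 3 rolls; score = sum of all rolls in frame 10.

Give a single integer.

Answer: 8

Derivation:
Frame 1: OPEN (8+1=9). Cumulative: 9
Frame 2: STRIKE. 10 + next two rolls (6+2) = 18. Cumulative: 27
Frame 3: OPEN (6+2=8). Cumulative: 35
Frame 4: STRIKE. 10 + next two rolls (10+1) = 21. Cumulative: 56
Frame 5: STRIKE. 10 + next two rolls (1+9) = 20. Cumulative: 76
Frame 6: SPARE (1+9=10). 10 + next roll (10) = 20. Cumulative: 96
Frame 7: STRIKE. 10 + next two rolls (9+0) = 19. Cumulative: 115
Frame 8: OPEN (9+0=9). Cumulative: 124
Frame 9: OPEN (1+0=1). Cumulative: 125
Frame 10: OPEN. Sum of all frame-10 rolls (8+0) = 8. Cumulative: 133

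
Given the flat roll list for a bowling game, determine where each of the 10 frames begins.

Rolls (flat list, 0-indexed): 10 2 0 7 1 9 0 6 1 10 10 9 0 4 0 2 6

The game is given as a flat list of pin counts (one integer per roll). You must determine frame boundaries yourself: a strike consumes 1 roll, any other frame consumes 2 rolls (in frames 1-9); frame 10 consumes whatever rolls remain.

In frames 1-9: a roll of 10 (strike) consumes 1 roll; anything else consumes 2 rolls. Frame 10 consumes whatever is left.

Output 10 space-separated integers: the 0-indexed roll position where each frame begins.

Answer: 0 1 3 5 7 9 10 11 13 15

Derivation:
Frame 1 starts at roll index 0: roll=10 (strike), consumes 1 roll
Frame 2 starts at roll index 1: rolls=2,0 (sum=2), consumes 2 rolls
Frame 3 starts at roll index 3: rolls=7,1 (sum=8), consumes 2 rolls
Frame 4 starts at roll index 5: rolls=9,0 (sum=9), consumes 2 rolls
Frame 5 starts at roll index 7: rolls=6,1 (sum=7), consumes 2 rolls
Frame 6 starts at roll index 9: roll=10 (strike), consumes 1 roll
Frame 7 starts at roll index 10: roll=10 (strike), consumes 1 roll
Frame 8 starts at roll index 11: rolls=9,0 (sum=9), consumes 2 rolls
Frame 9 starts at roll index 13: rolls=4,0 (sum=4), consumes 2 rolls
Frame 10 starts at roll index 15: 2 remaining rolls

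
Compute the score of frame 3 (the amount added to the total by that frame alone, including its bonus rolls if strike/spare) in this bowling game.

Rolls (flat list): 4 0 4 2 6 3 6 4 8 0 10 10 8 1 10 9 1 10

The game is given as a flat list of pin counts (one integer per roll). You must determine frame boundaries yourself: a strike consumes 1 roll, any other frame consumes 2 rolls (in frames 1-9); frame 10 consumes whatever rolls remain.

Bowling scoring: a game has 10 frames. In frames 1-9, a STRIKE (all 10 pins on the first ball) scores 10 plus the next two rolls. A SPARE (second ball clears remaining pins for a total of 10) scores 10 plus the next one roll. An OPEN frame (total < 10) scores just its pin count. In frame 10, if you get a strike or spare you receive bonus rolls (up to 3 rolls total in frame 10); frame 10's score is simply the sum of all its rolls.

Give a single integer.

Frame 1: OPEN (4+0=4). Cumulative: 4
Frame 2: OPEN (4+2=6). Cumulative: 10
Frame 3: OPEN (6+3=9). Cumulative: 19
Frame 4: SPARE (6+4=10). 10 + next roll (8) = 18. Cumulative: 37
Frame 5: OPEN (8+0=8). Cumulative: 45

Answer: 9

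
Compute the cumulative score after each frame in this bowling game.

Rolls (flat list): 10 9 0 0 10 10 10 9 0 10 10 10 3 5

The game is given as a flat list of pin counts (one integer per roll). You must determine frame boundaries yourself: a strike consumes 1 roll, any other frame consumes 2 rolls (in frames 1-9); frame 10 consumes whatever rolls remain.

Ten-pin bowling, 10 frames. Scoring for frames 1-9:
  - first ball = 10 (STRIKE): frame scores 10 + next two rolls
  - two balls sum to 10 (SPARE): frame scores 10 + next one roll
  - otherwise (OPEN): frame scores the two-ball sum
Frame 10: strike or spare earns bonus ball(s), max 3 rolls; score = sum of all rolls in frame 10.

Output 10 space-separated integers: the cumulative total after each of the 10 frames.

Answer: 19 28 48 77 96 105 135 158 176 184

Derivation:
Frame 1: STRIKE. 10 + next two rolls (9+0) = 19. Cumulative: 19
Frame 2: OPEN (9+0=9). Cumulative: 28
Frame 3: SPARE (0+10=10). 10 + next roll (10) = 20. Cumulative: 48
Frame 4: STRIKE. 10 + next two rolls (10+9) = 29. Cumulative: 77
Frame 5: STRIKE. 10 + next two rolls (9+0) = 19. Cumulative: 96
Frame 6: OPEN (9+0=9). Cumulative: 105
Frame 7: STRIKE. 10 + next two rolls (10+10) = 30. Cumulative: 135
Frame 8: STRIKE. 10 + next two rolls (10+3) = 23. Cumulative: 158
Frame 9: STRIKE. 10 + next two rolls (3+5) = 18. Cumulative: 176
Frame 10: OPEN. Sum of all frame-10 rolls (3+5) = 8. Cumulative: 184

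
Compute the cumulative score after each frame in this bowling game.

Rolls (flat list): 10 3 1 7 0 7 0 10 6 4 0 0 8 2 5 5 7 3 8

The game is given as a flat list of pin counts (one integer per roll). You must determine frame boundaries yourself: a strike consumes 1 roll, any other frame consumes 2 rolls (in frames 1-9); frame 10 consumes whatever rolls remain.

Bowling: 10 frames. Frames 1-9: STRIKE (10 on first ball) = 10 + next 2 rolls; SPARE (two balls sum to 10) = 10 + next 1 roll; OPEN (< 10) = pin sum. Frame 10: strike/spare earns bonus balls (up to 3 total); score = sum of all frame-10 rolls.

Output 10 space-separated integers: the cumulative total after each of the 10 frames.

Frame 1: STRIKE. 10 + next two rolls (3+1) = 14. Cumulative: 14
Frame 2: OPEN (3+1=4). Cumulative: 18
Frame 3: OPEN (7+0=7). Cumulative: 25
Frame 4: OPEN (7+0=7). Cumulative: 32
Frame 5: STRIKE. 10 + next two rolls (6+4) = 20. Cumulative: 52
Frame 6: SPARE (6+4=10). 10 + next roll (0) = 10. Cumulative: 62
Frame 7: OPEN (0+0=0). Cumulative: 62
Frame 8: SPARE (8+2=10). 10 + next roll (5) = 15. Cumulative: 77
Frame 9: SPARE (5+5=10). 10 + next roll (7) = 17. Cumulative: 94
Frame 10: SPARE. Sum of all frame-10 rolls (7+3+8) = 18. Cumulative: 112

Answer: 14 18 25 32 52 62 62 77 94 112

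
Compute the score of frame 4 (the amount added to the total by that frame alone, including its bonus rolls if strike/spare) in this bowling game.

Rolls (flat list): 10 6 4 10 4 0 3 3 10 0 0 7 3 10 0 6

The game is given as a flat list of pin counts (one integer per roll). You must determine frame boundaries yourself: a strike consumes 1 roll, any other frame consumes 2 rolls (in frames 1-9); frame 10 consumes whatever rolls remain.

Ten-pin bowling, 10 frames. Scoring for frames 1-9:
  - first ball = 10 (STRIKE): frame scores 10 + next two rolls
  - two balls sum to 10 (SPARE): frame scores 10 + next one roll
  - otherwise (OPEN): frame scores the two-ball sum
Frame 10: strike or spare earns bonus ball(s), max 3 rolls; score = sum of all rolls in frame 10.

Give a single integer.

Frame 1: STRIKE. 10 + next two rolls (6+4) = 20. Cumulative: 20
Frame 2: SPARE (6+4=10). 10 + next roll (10) = 20. Cumulative: 40
Frame 3: STRIKE. 10 + next two rolls (4+0) = 14. Cumulative: 54
Frame 4: OPEN (4+0=4). Cumulative: 58
Frame 5: OPEN (3+3=6). Cumulative: 64
Frame 6: STRIKE. 10 + next two rolls (0+0) = 10. Cumulative: 74

Answer: 4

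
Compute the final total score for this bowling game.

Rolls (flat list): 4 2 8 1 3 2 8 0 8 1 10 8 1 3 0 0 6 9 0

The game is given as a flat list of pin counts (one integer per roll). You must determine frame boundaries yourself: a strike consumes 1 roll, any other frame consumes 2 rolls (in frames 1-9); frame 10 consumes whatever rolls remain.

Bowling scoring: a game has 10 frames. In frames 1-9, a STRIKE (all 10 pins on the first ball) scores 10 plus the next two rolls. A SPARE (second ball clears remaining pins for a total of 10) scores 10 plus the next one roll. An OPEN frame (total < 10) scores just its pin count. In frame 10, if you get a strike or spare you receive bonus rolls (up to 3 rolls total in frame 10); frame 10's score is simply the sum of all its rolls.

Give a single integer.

Frame 1: OPEN (4+2=6). Cumulative: 6
Frame 2: OPEN (8+1=9). Cumulative: 15
Frame 3: OPEN (3+2=5). Cumulative: 20
Frame 4: OPEN (8+0=8). Cumulative: 28
Frame 5: OPEN (8+1=9). Cumulative: 37
Frame 6: STRIKE. 10 + next two rolls (8+1) = 19. Cumulative: 56
Frame 7: OPEN (8+1=9). Cumulative: 65
Frame 8: OPEN (3+0=3). Cumulative: 68
Frame 9: OPEN (0+6=6). Cumulative: 74
Frame 10: OPEN. Sum of all frame-10 rolls (9+0) = 9. Cumulative: 83

Answer: 83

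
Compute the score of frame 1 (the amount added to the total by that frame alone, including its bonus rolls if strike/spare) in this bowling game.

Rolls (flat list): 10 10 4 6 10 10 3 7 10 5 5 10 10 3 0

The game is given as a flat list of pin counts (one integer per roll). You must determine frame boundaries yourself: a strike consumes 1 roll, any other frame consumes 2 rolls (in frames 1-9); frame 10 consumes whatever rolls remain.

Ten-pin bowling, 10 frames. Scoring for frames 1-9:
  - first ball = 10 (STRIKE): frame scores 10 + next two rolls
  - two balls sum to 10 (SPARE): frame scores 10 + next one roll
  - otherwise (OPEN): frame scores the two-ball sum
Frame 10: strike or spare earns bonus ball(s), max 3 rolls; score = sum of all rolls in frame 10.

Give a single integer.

Answer: 24

Derivation:
Frame 1: STRIKE. 10 + next two rolls (10+4) = 24. Cumulative: 24
Frame 2: STRIKE. 10 + next two rolls (4+6) = 20. Cumulative: 44
Frame 3: SPARE (4+6=10). 10 + next roll (10) = 20. Cumulative: 64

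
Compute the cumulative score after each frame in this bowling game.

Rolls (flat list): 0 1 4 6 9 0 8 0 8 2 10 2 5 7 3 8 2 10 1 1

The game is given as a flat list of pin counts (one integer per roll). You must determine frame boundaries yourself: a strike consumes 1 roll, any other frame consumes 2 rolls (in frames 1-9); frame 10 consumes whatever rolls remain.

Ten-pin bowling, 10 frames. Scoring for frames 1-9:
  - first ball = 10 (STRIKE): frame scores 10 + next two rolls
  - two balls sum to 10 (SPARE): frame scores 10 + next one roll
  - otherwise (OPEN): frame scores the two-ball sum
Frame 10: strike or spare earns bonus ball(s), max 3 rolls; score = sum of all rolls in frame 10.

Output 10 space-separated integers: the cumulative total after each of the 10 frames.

Frame 1: OPEN (0+1=1). Cumulative: 1
Frame 2: SPARE (4+6=10). 10 + next roll (9) = 19. Cumulative: 20
Frame 3: OPEN (9+0=9). Cumulative: 29
Frame 4: OPEN (8+0=8). Cumulative: 37
Frame 5: SPARE (8+2=10). 10 + next roll (10) = 20. Cumulative: 57
Frame 6: STRIKE. 10 + next two rolls (2+5) = 17. Cumulative: 74
Frame 7: OPEN (2+5=7). Cumulative: 81
Frame 8: SPARE (7+3=10). 10 + next roll (8) = 18. Cumulative: 99
Frame 9: SPARE (8+2=10). 10 + next roll (10) = 20. Cumulative: 119
Frame 10: STRIKE. Sum of all frame-10 rolls (10+1+1) = 12. Cumulative: 131

Answer: 1 20 29 37 57 74 81 99 119 131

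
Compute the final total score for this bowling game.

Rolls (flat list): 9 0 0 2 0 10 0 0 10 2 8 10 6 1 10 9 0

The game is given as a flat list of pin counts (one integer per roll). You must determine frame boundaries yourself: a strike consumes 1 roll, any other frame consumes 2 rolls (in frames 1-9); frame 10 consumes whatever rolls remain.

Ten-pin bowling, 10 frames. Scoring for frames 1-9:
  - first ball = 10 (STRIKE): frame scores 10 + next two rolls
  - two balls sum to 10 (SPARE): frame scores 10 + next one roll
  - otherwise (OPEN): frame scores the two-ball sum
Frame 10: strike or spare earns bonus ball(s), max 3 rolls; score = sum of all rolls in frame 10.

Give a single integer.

Answer: 113

Derivation:
Frame 1: OPEN (9+0=9). Cumulative: 9
Frame 2: OPEN (0+2=2). Cumulative: 11
Frame 3: SPARE (0+10=10). 10 + next roll (0) = 10. Cumulative: 21
Frame 4: OPEN (0+0=0). Cumulative: 21
Frame 5: STRIKE. 10 + next two rolls (2+8) = 20. Cumulative: 41
Frame 6: SPARE (2+8=10). 10 + next roll (10) = 20. Cumulative: 61
Frame 7: STRIKE. 10 + next two rolls (6+1) = 17. Cumulative: 78
Frame 8: OPEN (6+1=7). Cumulative: 85
Frame 9: STRIKE. 10 + next two rolls (9+0) = 19. Cumulative: 104
Frame 10: OPEN. Sum of all frame-10 rolls (9+0) = 9. Cumulative: 113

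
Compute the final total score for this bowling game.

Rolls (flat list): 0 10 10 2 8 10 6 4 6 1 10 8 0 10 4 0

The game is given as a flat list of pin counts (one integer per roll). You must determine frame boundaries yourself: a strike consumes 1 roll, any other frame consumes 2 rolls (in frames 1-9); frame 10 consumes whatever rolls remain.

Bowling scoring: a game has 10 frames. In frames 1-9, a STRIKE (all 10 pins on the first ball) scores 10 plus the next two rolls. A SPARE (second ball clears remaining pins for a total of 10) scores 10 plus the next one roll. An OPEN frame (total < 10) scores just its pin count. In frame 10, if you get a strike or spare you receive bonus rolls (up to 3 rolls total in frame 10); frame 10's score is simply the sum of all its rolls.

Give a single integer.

Frame 1: SPARE (0+10=10). 10 + next roll (10) = 20. Cumulative: 20
Frame 2: STRIKE. 10 + next two rolls (2+8) = 20. Cumulative: 40
Frame 3: SPARE (2+8=10). 10 + next roll (10) = 20. Cumulative: 60
Frame 4: STRIKE. 10 + next two rolls (6+4) = 20. Cumulative: 80
Frame 5: SPARE (6+4=10). 10 + next roll (6) = 16. Cumulative: 96
Frame 6: OPEN (6+1=7). Cumulative: 103
Frame 7: STRIKE. 10 + next two rolls (8+0) = 18. Cumulative: 121
Frame 8: OPEN (8+0=8). Cumulative: 129
Frame 9: STRIKE. 10 + next two rolls (4+0) = 14. Cumulative: 143
Frame 10: OPEN. Sum of all frame-10 rolls (4+0) = 4. Cumulative: 147

Answer: 147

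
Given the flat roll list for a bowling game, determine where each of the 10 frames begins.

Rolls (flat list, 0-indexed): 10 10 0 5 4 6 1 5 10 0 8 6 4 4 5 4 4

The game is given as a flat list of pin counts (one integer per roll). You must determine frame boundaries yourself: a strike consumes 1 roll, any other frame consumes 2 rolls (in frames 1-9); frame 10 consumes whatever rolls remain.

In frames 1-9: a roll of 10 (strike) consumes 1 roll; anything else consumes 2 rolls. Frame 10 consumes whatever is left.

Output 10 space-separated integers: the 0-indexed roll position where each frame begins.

Frame 1 starts at roll index 0: roll=10 (strike), consumes 1 roll
Frame 2 starts at roll index 1: roll=10 (strike), consumes 1 roll
Frame 3 starts at roll index 2: rolls=0,5 (sum=5), consumes 2 rolls
Frame 4 starts at roll index 4: rolls=4,6 (sum=10), consumes 2 rolls
Frame 5 starts at roll index 6: rolls=1,5 (sum=6), consumes 2 rolls
Frame 6 starts at roll index 8: roll=10 (strike), consumes 1 roll
Frame 7 starts at roll index 9: rolls=0,8 (sum=8), consumes 2 rolls
Frame 8 starts at roll index 11: rolls=6,4 (sum=10), consumes 2 rolls
Frame 9 starts at roll index 13: rolls=4,5 (sum=9), consumes 2 rolls
Frame 10 starts at roll index 15: 2 remaining rolls

Answer: 0 1 2 4 6 8 9 11 13 15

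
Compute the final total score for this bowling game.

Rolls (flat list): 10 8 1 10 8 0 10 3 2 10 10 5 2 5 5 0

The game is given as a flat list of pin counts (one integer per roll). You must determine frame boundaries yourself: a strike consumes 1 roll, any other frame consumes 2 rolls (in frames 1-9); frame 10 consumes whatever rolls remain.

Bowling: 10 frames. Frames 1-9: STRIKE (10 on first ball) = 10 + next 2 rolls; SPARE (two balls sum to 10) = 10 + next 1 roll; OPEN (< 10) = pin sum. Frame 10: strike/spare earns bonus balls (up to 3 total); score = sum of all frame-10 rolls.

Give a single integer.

Frame 1: STRIKE. 10 + next two rolls (8+1) = 19. Cumulative: 19
Frame 2: OPEN (8+1=9). Cumulative: 28
Frame 3: STRIKE. 10 + next two rolls (8+0) = 18. Cumulative: 46
Frame 4: OPEN (8+0=8). Cumulative: 54
Frame 5: STRIKE. 10 + next two rolls (3+2) = 15. Cumulative: 69
Frame 6: OPEN (3+2=5). Cumulative: 74
Frame 7: STRIKE. 10 + next two rolls (10+5) = 25. Cumulative: 99
Frame 8: STRIKE. 10 + next two rolls (5+2) = 17. Cumulative: 116
Frame 9: OPEN (5+2=7). Cumulative: 123
Frame 10: SPARE. Sum of all frame-10 rolls (5+5+0) = 10. Cumulative: 133

Answer: 133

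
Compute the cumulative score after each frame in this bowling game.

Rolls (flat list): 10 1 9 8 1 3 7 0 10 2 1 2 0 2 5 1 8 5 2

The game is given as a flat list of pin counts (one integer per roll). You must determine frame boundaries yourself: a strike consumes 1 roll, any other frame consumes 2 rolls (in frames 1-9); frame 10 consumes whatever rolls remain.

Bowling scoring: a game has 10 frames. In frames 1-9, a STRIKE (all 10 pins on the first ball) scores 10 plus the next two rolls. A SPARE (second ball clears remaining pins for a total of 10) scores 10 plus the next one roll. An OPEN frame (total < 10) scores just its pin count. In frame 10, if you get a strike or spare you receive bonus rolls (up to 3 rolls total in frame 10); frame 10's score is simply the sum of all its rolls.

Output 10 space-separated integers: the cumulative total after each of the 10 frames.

Frame 1: STRIKE. 10 + next two rolls (1+9) = 20. Cumulative: 20
Frame 2: SPARE (1+9=10). 10 + next roll (8) = 18. Cumulative: 38
Frame 3: OPEN (8+1=9). Cumulative: 47
Frame 4: SPARE (3+7=10). 10 + next roll (0) = 10. Cumulative: 57
Frame 5: SPARE (0+10=10). 10 + next roll (2) = 12. Cumulative: 69
Frame 6: OPEN (2+1=3). Cumulative: 72
Frame 7: OPEN (2+0=2). Cumulative: 74
Frame 8: OPEN (2+5=7). Cumulative: 81
Frame 9: OPEN (1+8=9). Cumulative: 90
Frame 10: OPEN. Sum of all frame-10 rolls (5+2) = 7. Cumulative: 97

Answer: 20 38 47 57 69 72 74 81 90 97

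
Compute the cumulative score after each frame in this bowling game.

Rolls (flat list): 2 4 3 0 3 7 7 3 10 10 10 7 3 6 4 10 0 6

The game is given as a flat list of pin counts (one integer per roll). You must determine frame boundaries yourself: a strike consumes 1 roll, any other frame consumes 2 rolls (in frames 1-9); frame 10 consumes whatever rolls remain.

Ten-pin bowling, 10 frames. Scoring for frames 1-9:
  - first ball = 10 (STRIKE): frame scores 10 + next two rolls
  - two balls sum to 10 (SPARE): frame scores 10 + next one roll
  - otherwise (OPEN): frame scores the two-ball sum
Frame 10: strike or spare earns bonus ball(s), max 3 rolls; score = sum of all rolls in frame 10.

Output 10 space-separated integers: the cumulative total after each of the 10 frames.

Answer: 6 9 26 46 76 103 123 139 159 175

Derivation:
Frame 1: OPEN (2+4=6). Cumulative: 6
Frame 2: OPEN (3+0=3). Cumulative: 9
Frame 3: SPARE (3+7=10). 10 + next roll (7) = 17. Cumulative: 26
Frame 4: SPARE (7+3=10). 10 + next roll (10) = 20. Cumulative: 46
Frame 5: STRIKE. 10 + next two rolls (10+10) = 30. Cumulative: 76
Frame 6: STRIKE. 10 + next two rolls (10+7) = 27. Cumulative: 103
Frame 7: STRIKE. 10 + next two rolls (7+3) = 20. Cumulative: 123
Frame 8: SPARE (7+3=10). 10 + next roll (6) = 16. Cumulative: 139
Frame 9: SPARE (6+4=10). 10 + next roll (10) = 20. Cumulative: 159
Frame 10: STRIKE. Sum of all frame-10 rolls (10+0+6) = 16. Cumulative: 175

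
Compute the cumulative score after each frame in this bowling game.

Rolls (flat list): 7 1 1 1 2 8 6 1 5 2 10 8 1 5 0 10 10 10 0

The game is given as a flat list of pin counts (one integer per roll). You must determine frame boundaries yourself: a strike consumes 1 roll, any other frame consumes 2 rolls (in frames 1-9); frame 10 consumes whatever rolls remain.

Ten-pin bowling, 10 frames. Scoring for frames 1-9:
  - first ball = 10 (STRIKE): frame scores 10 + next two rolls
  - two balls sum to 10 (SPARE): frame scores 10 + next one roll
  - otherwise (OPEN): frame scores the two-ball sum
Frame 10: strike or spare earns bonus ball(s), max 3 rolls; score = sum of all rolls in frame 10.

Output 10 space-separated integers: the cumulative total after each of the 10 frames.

Answer: 8 10 26 33 40 59 68 73 103 123

Derivation:
Frame 1: OPEN (7+1=8). Cumulative: 8
Frame 2: OPEN (1+1=2). Cumulative: 10
Frame 3: SPARE (2+8=10). 10 + next roll (6) = 16. Cumulative: 26
Frame 4: OPEN (6+1=7). Cumulative: 33
Frame 5: OPEN (5+2=7). Cumulative: 40
Frame 6: STRIKE. 10 + next two rolls (8+1) = 19. Cumulative: 59
Frame 7: OPEN (8+1=9). Cumulative: 68
Frame 8: OPEN (5+0=5). Cumulative: 73
Frame 9: STRIKE. 10 + next two rolls (10+10) = 30. Cumulative: 103
Frame 10: STRIKE. Sum of all frame-10 rolls (10+10+0) = 20. Cumulative: 123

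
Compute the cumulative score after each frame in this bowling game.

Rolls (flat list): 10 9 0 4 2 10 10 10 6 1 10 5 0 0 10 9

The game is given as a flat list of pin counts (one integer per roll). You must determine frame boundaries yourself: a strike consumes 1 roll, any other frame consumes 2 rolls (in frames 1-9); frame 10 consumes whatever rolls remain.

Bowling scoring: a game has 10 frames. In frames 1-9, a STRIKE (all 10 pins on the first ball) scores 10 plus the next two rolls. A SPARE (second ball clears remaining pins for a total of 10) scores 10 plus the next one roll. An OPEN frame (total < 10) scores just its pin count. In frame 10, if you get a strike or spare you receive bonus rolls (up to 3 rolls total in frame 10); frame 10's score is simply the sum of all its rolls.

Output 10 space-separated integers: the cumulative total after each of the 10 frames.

Answer: 19 28 34 64 90 107 114 129 134 153

Derivation:
Frame 1: STRIKE. 10 + next two rolls (9+0) = 19. Cumulative: 19
Frame 2: OPEN (9+0=9). Cumulative: 28
Frame 3: OPEN (4+2=6). Cumulative: 34
Frame 4: STRIKE. 10 + next two rolls (10+10) = 30. Cumulative: 64
Frame 5: STRIKE. 10 + next two rolls (10+6) = 26. Cumulative: 90
Frame 6: STRIKE. 10 + next two rolls (6+1) = 17. Cumulative: 107
Frame 7: OPEN (6+1=7). Cumulative: 114
Frame 8: STRIKE. 10 + next two rolls (5+0) = 15. Cumulative: 129
Frame 9: OPEN (5+0=5). Cumulative: 134
Frame 10: SPARE. Sum of all frame-10 rolls (0+10+9) = 19. Cumulative: 153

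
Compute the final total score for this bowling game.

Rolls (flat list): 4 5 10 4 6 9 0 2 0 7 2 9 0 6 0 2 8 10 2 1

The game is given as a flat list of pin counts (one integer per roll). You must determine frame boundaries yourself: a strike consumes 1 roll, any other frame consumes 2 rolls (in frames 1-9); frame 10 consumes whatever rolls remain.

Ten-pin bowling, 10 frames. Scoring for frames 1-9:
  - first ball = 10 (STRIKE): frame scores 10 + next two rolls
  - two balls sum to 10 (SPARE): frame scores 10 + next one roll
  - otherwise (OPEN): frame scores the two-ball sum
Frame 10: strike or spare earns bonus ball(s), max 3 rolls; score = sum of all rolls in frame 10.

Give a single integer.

Frame 1: OPEN (4+5=9). Cumulative: 9
Frame 2: STRIKE. 10 + next two rolls (4+6) = 20. Cumulative: 29
Frame 3: SPARE (4+6=10). 10 + next roll (9) = 19. Cumulative: 48
Frame 4: OPEN (9+0=9). Cumulative: 57
Frame 5: OPEN (2+0=2). Cumulative: 59
Frame 6: OPEN (7+2=9). Cumulative: 68
Frame 7: OPEN (9+0=9). Cumulative: 77
Frame 8: OPEN (6+0=6). Cumulative: 83
Frame 9: SPARE (2+8=10). 10 + next roll (10) = 20. Cumulative: 103
Frame 10: STRIKE. Sum of all frame-10 rolls (10+2+1) = 13. Cumulative: 116

Answer: 116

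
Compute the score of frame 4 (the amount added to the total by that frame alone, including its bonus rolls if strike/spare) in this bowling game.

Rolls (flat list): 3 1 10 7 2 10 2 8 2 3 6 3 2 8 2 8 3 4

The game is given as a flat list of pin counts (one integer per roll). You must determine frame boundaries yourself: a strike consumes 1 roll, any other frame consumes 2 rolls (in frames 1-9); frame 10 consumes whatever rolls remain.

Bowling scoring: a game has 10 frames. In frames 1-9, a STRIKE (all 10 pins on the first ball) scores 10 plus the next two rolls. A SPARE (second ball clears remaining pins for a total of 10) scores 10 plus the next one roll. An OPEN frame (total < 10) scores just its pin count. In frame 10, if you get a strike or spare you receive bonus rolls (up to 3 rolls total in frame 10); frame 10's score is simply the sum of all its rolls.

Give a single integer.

Answer: 20

Derivation:
Frame 1: OPEN (3+1=4). Cumulative: 4
Frame 2: STRIKE. 10 + next two rolls (7+2) = 19. Cumulative: 23
Frame 3: OPEN (7+2=9). Cumulative: 32
Frame 4: STRIKE. 10 + next two rolls (2+8) = 20. Cumulative: 52
Frame 5: SPARE (2+8=10). 10 + next roll (2) = 12. Cumulative: 64
Frame 6: OPEN (2+3=5). Cumulative: 69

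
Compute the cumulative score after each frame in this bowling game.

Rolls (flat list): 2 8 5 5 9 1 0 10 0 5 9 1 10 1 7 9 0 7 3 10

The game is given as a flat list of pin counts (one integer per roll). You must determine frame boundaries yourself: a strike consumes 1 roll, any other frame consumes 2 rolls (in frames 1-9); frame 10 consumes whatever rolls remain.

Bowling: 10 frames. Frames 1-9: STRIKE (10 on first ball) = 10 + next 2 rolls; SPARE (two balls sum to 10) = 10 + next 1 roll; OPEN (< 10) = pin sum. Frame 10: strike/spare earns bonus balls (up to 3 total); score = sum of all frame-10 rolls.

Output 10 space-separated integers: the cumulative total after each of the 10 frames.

Frame 1: SPARE (2+8=10). 10 + next roll (5) = 15. Cumulative: 15
Frame 2: SPARE (5+5=10). 10 + next roll (9) = 19. Cumulative: 34
Frame 3: SPARE (9+1=10). 10 + next roll (0) = 10. Cumulative: 44
Frame 4: SPARE (0+10=10). 10 + next roll (0) = 10. Cumulative: 54
Frame 5: OPEN (0+5=5). Cumulative: 59
Frame 6: SPARE (9+1=10). 10 + next roll (10) = 20. Cumulative: 79
Frame 7: STRIKE. 10 + next two rolls (1+7) = 18. Cumulative: 97
Frame 8: OPEN (1+7=8). Cumulative: 105
Frame 9: OPEN (9+0=9). Cumulative: 114
Frame 10: SPARE. Sum of all frame-10 rolls (7+3+10) = 20. Cumulative: 134

Answer: 15 34 44 54 59 79 97 105 114 134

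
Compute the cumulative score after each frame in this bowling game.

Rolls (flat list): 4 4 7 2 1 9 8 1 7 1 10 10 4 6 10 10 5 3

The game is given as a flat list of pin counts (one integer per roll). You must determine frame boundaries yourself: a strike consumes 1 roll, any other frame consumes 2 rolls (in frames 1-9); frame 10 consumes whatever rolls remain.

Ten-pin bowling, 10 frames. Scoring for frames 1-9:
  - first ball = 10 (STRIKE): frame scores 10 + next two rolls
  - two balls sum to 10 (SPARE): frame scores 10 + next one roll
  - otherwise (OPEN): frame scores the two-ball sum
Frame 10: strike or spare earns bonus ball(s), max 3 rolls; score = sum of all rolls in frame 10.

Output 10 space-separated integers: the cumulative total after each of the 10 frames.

Answer: 8 17 35 44 52 76 96 116 141 159

Derivation:
Frame 1: OPEN (4+4=8). Cumulative: 8
Frame 2: OPEN (7+2=9). Cumulative: 17
Frame 3: SPARE (1+9=10). 10 + next roll (8) = 18. Cumulative: 35
Frame 4: OPEN (8+1=9). Cumulative: 44
Frame 5: OPEN (7+1=8). Cumulative: 52
Frame 6: STRIKE. 10 + next two rolls (10+4) = 24. Cumulative: 76
Frame 7: STRIKE. 10 + next two rolls (4+6) = 20. Cumulative: 96
Frame 8: SPARE (4+6=10). 10 + next roll (10) = 20. Cumulative: 116
Frame 9: STRIKE. 10 + next two rolls (10+5) = 25. Cumulative: 141
Frame 10: STRIKE. Sum of all frame-10 rolls (10+5+3) = 18. Cumulative: 159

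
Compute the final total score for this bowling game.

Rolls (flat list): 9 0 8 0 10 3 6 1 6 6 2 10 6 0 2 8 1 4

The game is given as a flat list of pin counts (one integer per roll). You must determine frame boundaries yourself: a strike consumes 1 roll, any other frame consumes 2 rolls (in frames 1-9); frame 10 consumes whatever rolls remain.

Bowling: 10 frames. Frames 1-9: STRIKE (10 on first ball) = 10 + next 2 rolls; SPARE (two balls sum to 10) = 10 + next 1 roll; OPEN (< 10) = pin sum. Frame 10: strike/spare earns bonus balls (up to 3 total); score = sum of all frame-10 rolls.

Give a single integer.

Frame 1: OPEN (9+0=9). Cumulative: 9
Frame 2: OPEN (8+0=8). Cumulative: 17
Frame 3: STRIKE. 10 + next two rolls (3+6) = 19. Cumulative: 36
Frame 4: OPEN (3+6=9). Cumulative: 45
Frame 5: OPEN (1+6=7). Cumulative: 52
Frame 6: OPEN (6+2=8). Cumulative: 60
Frame 7: STRIKE. 10 + next two rolls (6+0) = 16. Cumulative: 76
Frame 8: OPEN (6+0=6). Cumulative: 82
Frame 9: SPARE (2+8=10). 10 + next roll (1) = 11. Cumulative: 93
Frame 10: OPEN. Sum of all frame-10 rolls (1+4) = 5. Cumulative: 98

Answer: 98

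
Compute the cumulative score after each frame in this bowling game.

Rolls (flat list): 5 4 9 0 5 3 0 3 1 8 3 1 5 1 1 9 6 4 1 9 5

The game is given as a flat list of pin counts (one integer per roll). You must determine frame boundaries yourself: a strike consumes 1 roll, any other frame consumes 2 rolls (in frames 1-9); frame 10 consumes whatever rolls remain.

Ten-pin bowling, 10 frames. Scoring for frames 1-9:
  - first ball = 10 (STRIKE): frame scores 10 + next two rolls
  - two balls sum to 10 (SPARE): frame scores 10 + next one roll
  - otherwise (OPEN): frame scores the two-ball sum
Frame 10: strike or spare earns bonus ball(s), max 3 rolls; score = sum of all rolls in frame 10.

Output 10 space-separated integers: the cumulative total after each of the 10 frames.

Answer: 9 18 26 29 38 42 48 64 75 90

Derivation:
Frame 1: OPEN (5+4=9). Cumulative: 9
Frame 2: OPEN (9+0=9). Cumulative: 18
Frame 3: OPEN (5+3=8). Cumulative: 26
Frame 4: OPEN (0+3=3). Cumulative: 29
Frame 5: OPEN (1+8=9). Cumulative: 38
Frame 6: OPEN (3+1=4). Cumulative: 42
Frame 7: OPEN (5+1=6). Cumulative: 48
Frame 8: SPARE (1+9=10). 10 + next roll (6) = 16. Cumulative: 64
Frame 9: SPARE (6+4=10). 10 + next roll (1) = 11. Cumulative: 75
Frame 10: SPARE. Sum of all frame-10 rolls (1+9+5) = 15. Cumulative: 90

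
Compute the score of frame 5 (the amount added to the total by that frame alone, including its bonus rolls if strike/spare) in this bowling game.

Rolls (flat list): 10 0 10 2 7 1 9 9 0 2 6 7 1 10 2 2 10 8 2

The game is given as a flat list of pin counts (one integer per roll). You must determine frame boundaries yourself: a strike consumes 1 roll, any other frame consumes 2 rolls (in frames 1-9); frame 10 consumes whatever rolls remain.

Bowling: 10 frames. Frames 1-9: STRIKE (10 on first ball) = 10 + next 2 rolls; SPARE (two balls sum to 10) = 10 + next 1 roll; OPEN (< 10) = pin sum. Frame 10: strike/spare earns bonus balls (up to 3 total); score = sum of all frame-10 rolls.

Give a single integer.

Answer: 9

Derivation:
Frame 1: STRIKE. 10 + next two rolls (0+10) = 20. Cumulative: 20
Frame 2: SPARE (0+10=10). 10 + next roll (2) = 12. Cumulative: 32
Frame 3: OPEN (2+7=9). Cumulative: 41
Frame 4: SPARE (1+9=10). 10 + next roll (9) = 19. Cumulative: 60
Frame 5: OPEN (9+0=9). Cumulative: 69
Frame 6: OPEN (2+6=8). Cumulative: 77
Frame 7: OPEN (7+1=8). Cumulative: 85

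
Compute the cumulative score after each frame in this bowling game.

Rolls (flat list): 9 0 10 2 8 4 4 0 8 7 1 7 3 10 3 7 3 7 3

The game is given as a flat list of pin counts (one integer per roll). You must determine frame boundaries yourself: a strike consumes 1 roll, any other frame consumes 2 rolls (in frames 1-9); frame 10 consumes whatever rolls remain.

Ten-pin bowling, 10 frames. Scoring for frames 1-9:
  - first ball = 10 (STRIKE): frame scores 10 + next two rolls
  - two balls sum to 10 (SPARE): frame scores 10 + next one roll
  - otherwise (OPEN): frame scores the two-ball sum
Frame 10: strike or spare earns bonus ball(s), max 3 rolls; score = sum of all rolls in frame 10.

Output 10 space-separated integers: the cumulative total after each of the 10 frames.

Answer: 9 29 43 51 59 67 87 107 120 133

Derivation:
Frame 1: OPEN (9+0=9). Cumulative: 9
Frame 2: STRIKE. 10 + next two rolls (2+8) = 20. Cumulative: 29
Frame 3: SPARE (2+8=10). 10 + next roll (4) = 14. Cumulative: 43
Frame 4: OPEN (4+4=8). Cumulative: 51
Frame 5: OPEN (0+8=8). Cumulative: 59
Frame 6: OPEN (7+1=8). Cumulative: 67
Frame 7: SPARE (7+3=10). 10 + next roll (10) = 20. Cumulative: 87
Frame 8: STRIKE. 10 + next two rolls (3+7) = 20. Cumulative: 107
Frame 9: SPARE (3+7=10). 10 + next roll (3) = 13. Cumulative: 120
Frame 10: SPARE. Sum of all frame-10 rolls (3+7+3) = 13. Cumulative: 133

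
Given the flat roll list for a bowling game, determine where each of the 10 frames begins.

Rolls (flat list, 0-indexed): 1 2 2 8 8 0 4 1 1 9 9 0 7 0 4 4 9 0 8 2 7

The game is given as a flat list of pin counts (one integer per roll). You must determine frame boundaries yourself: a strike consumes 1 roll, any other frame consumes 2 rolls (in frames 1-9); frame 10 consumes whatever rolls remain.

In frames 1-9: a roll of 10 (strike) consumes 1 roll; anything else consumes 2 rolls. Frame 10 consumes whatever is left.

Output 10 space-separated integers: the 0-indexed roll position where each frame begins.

Answer: 0 2 4 6 8 10 12 14 16 18

Derivation:
Frame 1 starts at roll index 0: rolls=1,2 (sum=3), consumes 2 rolls
Frame 2 starts at roll index 2: rolls=2,8 (sum=10), consumes 2 rolls
Frame 3 starts at roll index 4: rolls=8,0 (sum=8), consumes 2 rolls
Frame 4 starts at roll index 6: rolls=4,1 (sum=5), consumes 2 rolls
Frame 5 starts at roll index 8: rolls=1,9 (sum=10), consumes 2 rolls
Frame 6 starts at roll index 10: rolls=9,0 (sum=9), consumes 2 rolls
Frame 7 starts at roll index 12: rolls=7,0 (sum=7), consumes 2 rolls
Frame 8 starts at roll index 14: rolls=4,4 (sum=8), consumes 2 rolls
Frame 9 starts at roll index 16: rolls=9,0 (sum=9), consumes 2 rolls
Frame 10 starts at roll index 18: 3 remaining rolls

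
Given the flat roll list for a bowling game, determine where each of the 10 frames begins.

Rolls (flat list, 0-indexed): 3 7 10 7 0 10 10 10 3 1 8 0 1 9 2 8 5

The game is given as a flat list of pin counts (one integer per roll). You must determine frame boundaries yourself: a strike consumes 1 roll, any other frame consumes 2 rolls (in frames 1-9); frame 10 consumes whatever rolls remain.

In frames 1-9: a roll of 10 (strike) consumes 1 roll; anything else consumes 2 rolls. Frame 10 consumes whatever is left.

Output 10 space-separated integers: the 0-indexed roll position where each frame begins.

Frame 1 starts at roll index 0: rolls=3,7 (sum=10), consumes 2 rolls
Frame 2 starts at roll index 2: roll=10 (strike), consumes 1 roll
Frame 3 starts at roll index 3: rolls=7,0 (sum=7), consumes 2 rolls
Frame 4 starts at roll index 5: roll=10 (strike), consumes 1 roll
Frame 5 starts at roll index 6: roll=10 (strike), consumes 1 roll
Frame 6 starts at roll index 7: roll=10 (strike), consumes 1 roll
Frame 7 starts at roll index 8: rolls=3,1 (sum=4), consumes 2 rolls
Frame 8 starts at roll index 10: rolls=8,0 (sum=8), consumes 2 rolls
Frame 9 starts at roll index 12: rolls=1,9 (sum=10), consumes 2 rolls
Frame 10 starts at roll index 14: 3 remaining rolls

Answer: 0 2 3 5 6 7 8 10 12 14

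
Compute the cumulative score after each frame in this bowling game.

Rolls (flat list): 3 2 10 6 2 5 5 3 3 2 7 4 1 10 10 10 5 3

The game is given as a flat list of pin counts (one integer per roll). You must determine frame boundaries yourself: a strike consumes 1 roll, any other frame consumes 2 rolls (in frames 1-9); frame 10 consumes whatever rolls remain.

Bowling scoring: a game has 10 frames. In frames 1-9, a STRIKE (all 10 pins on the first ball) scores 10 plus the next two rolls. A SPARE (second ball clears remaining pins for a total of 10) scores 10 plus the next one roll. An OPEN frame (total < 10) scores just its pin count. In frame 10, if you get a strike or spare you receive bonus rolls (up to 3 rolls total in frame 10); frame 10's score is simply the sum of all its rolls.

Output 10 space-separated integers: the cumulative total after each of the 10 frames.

Answer: 5 23 31 44 50 59 64 94 119 137

Derivation:
Frame 1: OPEN (3+2=5). Cumulative: 5
Frame 2: STRIKE. 10 + next two rolls (6+2) = 18. Cumulative: 23
Frame 3: OPEN (6+2=8). Cumulative: 31
Frame 4: SPARE (5+5=10). 10 + next roll (3) = 13. Cumulative: 44
Frame 5: OPEN (3+3=6). Cumulative: 50
Frame 6: OPEN (2+7=9). Cumulative: 59
Frame 7: OPEN (4+1=5). Cumulative: 64
Frame 8: STRIKE. 10 + next two rolls (10+10) = 30. Cumulative: 94
Frame 9: STRIKE. 10 + next two rolls (10+5) = 25. Cumulative: 119
Frame 10: STRIKE. Sum of all frame-10 rolls (10+5+3) = 18. Cumulative: 137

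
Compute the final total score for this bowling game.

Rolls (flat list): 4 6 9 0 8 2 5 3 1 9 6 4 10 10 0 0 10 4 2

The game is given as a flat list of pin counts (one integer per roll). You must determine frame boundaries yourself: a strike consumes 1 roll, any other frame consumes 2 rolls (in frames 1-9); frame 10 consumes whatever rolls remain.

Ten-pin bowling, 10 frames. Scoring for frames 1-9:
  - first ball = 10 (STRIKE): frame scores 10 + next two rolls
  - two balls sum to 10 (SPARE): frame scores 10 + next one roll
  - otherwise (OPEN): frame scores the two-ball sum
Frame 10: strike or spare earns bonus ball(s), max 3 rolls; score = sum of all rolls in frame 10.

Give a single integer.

Answer: 133

Derivation:
Frame 1: SPARE (4+6=10). 10 + next roll (9) = 19. Cumulative: 19
Frame 2: OPEN (9+0=9). Cumulative: 28
Frame 3: SPARE (8+2=10). 10 + next roll (5) = 15. Cumulative: 43
Frame 4: OPEN (5+3=8). Cumulative: 51
Frame 5: SPARE (1+9=10). 10 + next roll (6) = 16. Cumulative: 67
Frame 6: SPARE (6+4=10). 10 + next roll (10) = 20. Cumulative: 87
Frame 7: STRIKE. 10 + next two rolls (10+0) = 20. Cumulative: 107
Frame 8: STRIKE. 10 + next two rolls (0+0) = 10. Cumulative: 117
Frame 9: OPEN (0+0=0). Cumulative: 117
Frame 10: STRIKE. Sum of all frame-10 rolls (10+4+2) = 16. Cumulative: 133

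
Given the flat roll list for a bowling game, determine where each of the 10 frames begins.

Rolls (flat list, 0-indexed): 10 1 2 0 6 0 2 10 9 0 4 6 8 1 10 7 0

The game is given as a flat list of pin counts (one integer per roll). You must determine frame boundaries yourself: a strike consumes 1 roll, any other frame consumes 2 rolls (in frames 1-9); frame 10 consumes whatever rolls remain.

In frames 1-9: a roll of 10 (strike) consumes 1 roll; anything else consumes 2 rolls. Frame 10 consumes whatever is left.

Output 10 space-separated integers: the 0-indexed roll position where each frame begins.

Answer: 0 1 3 5 7 8 10 12 14 15

Derivation:
Frame 1 starts at roll index 0: roll=10 (strike), consumes 1 roll
Frame 2 starts at roll index 1: rolls=1,2 (sum=3), consumes 2 rolls
Frame 3 starts at roll index 3: rolls=0,6 (sum=6), consumes 2 rolls
Frame 4 starts at roll index 5: rolls=0,2 (sum=2), consumes 2 rolls
Frame 5 starts at roll index 7: roll=10 (strike), consumes 1 roll
Frame 6 starts at roll index 8: rolls=9,0 (sum=9), consumes 2 rolls
Frame 7 starts at roll index 10: rolls=4,6 (sum=10), consumes 2 rolls
Frame 8 starts at roll index 12: rolls=8,1 (sum=9), consumes 2 rolls
Frame 9 starts at roll index 14: roll=10 (strike), consumes 1 roll
Frame 10 starts at roll index 15: 2 remaining rolls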